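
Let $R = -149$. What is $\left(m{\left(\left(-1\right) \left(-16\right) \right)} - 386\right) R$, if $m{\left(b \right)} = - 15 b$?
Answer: $93274$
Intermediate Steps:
$\left(m{\left(\left(-1\right) \left(-16\right) \right)} - 386\right) R = \left(- 15 \left(\left(-1\right) \left(-16\right)\right) - 386\right) \left(-149\right) = \left(\left(-15\right) 16 - 386\right) \left(-149\right) = \left(-240 - 386\right) \left(-149\right) = \left(-626\right) \left(-149\right) = 93274$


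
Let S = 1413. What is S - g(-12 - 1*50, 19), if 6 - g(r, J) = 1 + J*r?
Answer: 230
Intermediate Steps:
g(r, J) = 5 - J*r (g(r, J) = 6 - (1 + J*r) = 6 + (-1 - J*r) = 5 - J*r)
S - g(-12 - 1*50, 19) = 1413 - (5 - 1*19*(-12 - 1*50)) = 1413 - (5 - 1*19*(-12 - 50)) = 1413 - (5 - 1*19*(-62)) = 1413 - (5 + 1178) = 1413 - 1*1183 = 1413 - 1183 = 230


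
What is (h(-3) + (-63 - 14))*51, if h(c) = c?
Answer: -4080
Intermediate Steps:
(h(-3) + (-63 - 14))*51 = (-3 + (-63 - 14))*51 = (-3 - 77)*51 = -80*51 = -4080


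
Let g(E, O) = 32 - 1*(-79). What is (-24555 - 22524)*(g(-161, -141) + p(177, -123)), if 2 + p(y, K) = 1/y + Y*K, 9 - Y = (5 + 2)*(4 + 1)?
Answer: -9185740620/59 ≈ -1.5569e+8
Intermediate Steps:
Y = -26 (Y = 9 - (5 + 2)*(4 + 1) = 9 - 7*5 = 9 - 1*35 = 9 - 35 = -26)
g(E, O) = 111 (g(E, O) = 32 + 79 = 111)
p(y, K) = -2 + 1/y - 26*K (p(y, K) = -2 + (1/y - 26*K) = -2 + 1/y - 26*K)
(-24555 - 22524)*(g(-161, -141) + p(177, -123)) = (-24555 - 22524)*(111 + (-2 + 1/177 - 26*(-123))) = -47079*(111 + (-2 + 1/177 + 3198)) = -47079*(111 + 565693/177) = -47079*585340/177 = -9185740620/59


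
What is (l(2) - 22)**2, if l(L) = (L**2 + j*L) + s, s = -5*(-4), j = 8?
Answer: 324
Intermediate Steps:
s = 20
l(L) = 20 + L**2 + 8*L (l(L) = (L**2 + 8*L) + 20 = 20 + L**2 + 8*L)
(l(2) - 22)**2 = ((20 + 2**2 + 8*2) - 22)**2 = ((20 + 4 + 16) - 22)**2 = (40 - 22)**2 = 18**2 = 324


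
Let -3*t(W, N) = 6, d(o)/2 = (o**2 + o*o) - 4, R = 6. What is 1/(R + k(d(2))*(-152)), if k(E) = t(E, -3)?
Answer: 1/310 ≈ 0.0032258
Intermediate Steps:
d(o) = -8 + 4*o**2 (d(o) = 2*((o**2 + o*o) - 4) = 2*((o**2 + o**2) - 4) = 2*(2*o**2 - 4) = 2*(-4 + 2*o**2) = -8 + 4*o**2)
t(W, N) = -2 (t(W, N) = -1/3*6 = -2)
k(E) = -2
1/(R + k(d(2))*(-152)) = 1/(6 - 2*(-152)) = 1/(6 + 304) = 1/310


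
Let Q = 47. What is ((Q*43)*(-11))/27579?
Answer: -22231/27579 ≈ -0.80608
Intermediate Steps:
((Q*43)*(-11))/27579 = ((47*43)*(-11))/27579 = (2021*(-11))*(1/27579) = -22231*1/27579 = -22231/27579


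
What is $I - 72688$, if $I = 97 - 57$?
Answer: $-72648$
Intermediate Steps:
$I = 40$ ($I = 97 - 57 = 40$)
$I - 72688 = 40 - 72688 = -72648$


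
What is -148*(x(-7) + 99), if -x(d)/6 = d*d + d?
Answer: 22644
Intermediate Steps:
x(d) = -6*d - 6*d² (x(d) = -6*(d*d + d) = -6*(d² + d) = -6*(d + d²) = -6*d - 6*d²)
-148*(x(-7) + 99) = -148*(-6*(-7)*(1 - 7) + 99) = -148*(-6*(-7)*(-6) + 99) = -148*(-252 + 99) = -148*(-153) = 22644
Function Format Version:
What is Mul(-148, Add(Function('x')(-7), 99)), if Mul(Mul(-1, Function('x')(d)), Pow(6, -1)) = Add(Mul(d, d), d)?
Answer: 22644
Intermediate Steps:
Function('x')(d) = Add(Mul(-6, d), Mul(-6, Pow(d, 2))) (Function('x')(d) = Mul(-6, Add(Mul(d, d), d)) = Mul(-6, Add(Pow(d, 2), d)) = Mul(-6, Add(d, Pow(d, 2))) = Add(Mul(-6, d), Mul(-6, Pow(d, 2))))
Mul(-148, Add(Function('x')(-7), 99)) = Mul(-148, Add(Mul(-6, -7, Add(1, -7)), 99)) = Mul(-148, Add(Mul(-6, -7, -6), 99)) = Mul(-148, Add(-252, 99)) = Mul(-148, -153) = 22644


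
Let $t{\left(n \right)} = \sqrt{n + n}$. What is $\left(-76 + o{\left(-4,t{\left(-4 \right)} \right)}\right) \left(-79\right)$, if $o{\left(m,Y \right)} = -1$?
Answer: $6083$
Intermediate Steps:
$t{\left(n \right)} = \sqrt{2} \sqrt{n}$ ($t{\left(n \right)} = \sqrt{2 n} = \sqrt{2} \sqrt{n}$)
$\left(-76 + o{\left(-4,t{\left(-4 \right)} \right)}\right) \left(-79\right) = \left(-76 - 1\right) \left(-79\right) = \left(-77\right) \left(-79\right) = 6083$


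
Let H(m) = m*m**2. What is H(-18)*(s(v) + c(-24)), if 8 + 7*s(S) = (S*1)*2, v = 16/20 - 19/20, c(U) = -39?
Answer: 8202708/35 ≈ 2.3436e+5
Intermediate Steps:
v = -3/20 (v = 16*(1/20) - 19*1/20 = 4/5 - 19/20 = -3/20 ≈ -0.15000)
H(m) = m**3
s(S) = -8/7 + 2*S/7 (s(S) = -8/7 + ((S*1)*2)/7 = -8/7 + (S*2)/7 = -8/7 + (2*S)/7 = -8/7 + 2*S/7)
H(-18)*(s(v) + c(-24)) = (-18)**3*((-8/7 + (2/7)*(-3/20)) - 39) = -5832*((-8/7 - 3/70) - 39) = -5832*(-83/70 - 39) = -5832*(-2813/70) = 8202708/35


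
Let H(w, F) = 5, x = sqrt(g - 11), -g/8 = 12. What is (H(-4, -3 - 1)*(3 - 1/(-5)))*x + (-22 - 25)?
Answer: -47 + 16*I*sqrt(107) ≈ -47.0 + 165.51*I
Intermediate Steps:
g = -96 (g = -8*12 = -96)
x = I*sqrt(107) (x = sqrt(-96 - 11) = sqrt(-107) = I*sqrt(107) ≈ 10.344*I)
(H(-4, -3 - 1)*(3 - 1/(-5)))*x + (-22 - 25) = (5*(3 - 1/(-5)))*(I*sqrt(107)) + (-22 - 25) = (5*(3 - 1*(-1/5)))*(I*sqrt(107)) - 47 = (5*(3 + 1/5))*(I*sqrt(107)) - 47 = (5*(16/5))*(I*sqrt(107)) - 47 = 16*(I*sqrt(107)) - 47 = 16*I*sqrt(107) - 47 = -47 + 16*I*sqrt(107)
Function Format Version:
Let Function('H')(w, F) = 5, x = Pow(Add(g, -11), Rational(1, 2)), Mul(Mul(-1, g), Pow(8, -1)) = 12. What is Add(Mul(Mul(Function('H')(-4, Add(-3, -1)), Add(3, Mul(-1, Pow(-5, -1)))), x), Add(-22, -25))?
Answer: Add(-47, Mul(16, I, Pow(107, Rational(1, 2)))) ≈ Add(-47.000, Mul(165.51, I))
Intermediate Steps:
g = -96 (g = Mul(-8, 12) = -96)
x = Mul(I, Pow(107, Rational(1, 2))) (x = Pow(Add(-96, -11), Rational(1, 2)) = Pow(-107, Rational(1, 2)) = Mul(I, Pow(107, Rational(1, 2))) ≈ Mul(10.344, I))
Add(Mul(Mul(Function('H')(-4, Add(-3, -1)), Add(3, Mul(-1, Pow(-5, -1)))), x), Add(-22, -25)) = Add(Mul(Mul(5, Add(3, Mul(-1, Pow(-5, -1)))), Mul(I, Pow(107, Rational(1, 2)))), Add(-22, -25)) = Add(Mul(Mul(5, Add(3, Mul(-1, Rational(-1, 5)))), Mul(I, Pow(107, Rational(1, 2)))), -47) = Add(Mul(Mul(5, Add(3, Rational(1, 5))), Mul(I, Pow(107, Rational(1, 2)))), -47) = Add(Mul(Mul(5, Rational(16, 5)), Mul(I, Pow(107, Rational(1, 2)))), -47) = Add(Mul(16, Mul(I, Pow(107, Rational(1, 2)))), -47) = Add(Mul(16, I, Pow(107, Rational(1, 2))), -47) = Add(-47, Mul(16, I, Pow(107, Rational(1, 2))))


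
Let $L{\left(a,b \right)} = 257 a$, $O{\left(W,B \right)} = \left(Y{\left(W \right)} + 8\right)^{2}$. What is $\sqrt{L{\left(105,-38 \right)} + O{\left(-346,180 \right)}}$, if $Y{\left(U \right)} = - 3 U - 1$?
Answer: $\sqrt{1119010} \approx 1057.8$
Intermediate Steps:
$Y{\left(U \right)} = -1 - 3 U$
$O{\left(W,B \right)} = \left(7 - 3 W\right)^{2}$ ($O{\left(W,B \right)} = \left(\left(-1 - 3 W\right) + 8\right)^{2} = \left(7 - 3 W\right)^{2}$)
$\sqrt{L{\left(105,-38 \right)} + O{\left(-346,180 \right)}} = \sqrt{257 \cdot 105 + \left(-7 + 3 \left(-346\right)\right)^{2}} = \sqrt{26985 + \left(-7 - 1038\right)^{2}} = \sqrt{26985 + \left(-1045\right)^{2}} = \sqrt{26985 + 1092025} = \sqrt{1119010}$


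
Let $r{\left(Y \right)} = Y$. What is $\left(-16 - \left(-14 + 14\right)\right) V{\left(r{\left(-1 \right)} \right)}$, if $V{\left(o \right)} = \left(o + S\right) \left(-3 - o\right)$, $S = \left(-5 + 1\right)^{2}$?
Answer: $480$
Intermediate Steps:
$S = 16$ ($S = \left(-4\right)^{2} = 16$)
$V{\left(o \right)} = \left(-3 - o\right) \left(16 + o\right)$ ($V{\left(o \right)} = \left(o + 16\right) \left(-3 - o\right) = \left(16 + o\right) \left(-3 - o\right) = \left(-3 - o\right) \left(16 + o\right)$)
$\left(-16 - \left(-14 + 14\right)\right) V{\left(r{\left(-1 \right)} \right)} = \left(-16 - \left(-14 + 14\right)\right) \left(-48 - \left(-1\right)^{2} - -19\right) = \left(-16 - 0\right) \left(-48 - 1 + 19\right) = \left(-16 + 0\right) \left(-48 - 1 + 19\right) = \left(-16\right) \left(-30\right) = 480$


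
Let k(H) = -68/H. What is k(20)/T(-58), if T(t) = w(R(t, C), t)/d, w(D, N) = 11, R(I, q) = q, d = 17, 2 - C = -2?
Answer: -289/55 ≈ -5.2545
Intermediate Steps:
C = 4 (C = 2 - 1*(-2) = 2 + 2 = 4)
T(t) = 11/17
k(20)/T(-58) = (-68/20)/(11/17) = -68*1/20*(17/11) = -17/5*17/11 = -289/55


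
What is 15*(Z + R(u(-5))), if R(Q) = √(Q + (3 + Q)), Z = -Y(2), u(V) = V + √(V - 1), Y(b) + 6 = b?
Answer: 60 + 15*√(-7 + 2*I*√6) ≈ 73.18 + 41.817*I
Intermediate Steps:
Y(b) = -6 + b
u(V) = V + √(-1 + V)
Z = 4 (Z = -(-6 + 2) = -1*(-4) = 4)
R(Q) = √(3 + 2*Q)
15*(Z + R(u(-5))) = 15*(4 + √(3 + 2*(-5 + √(-1 - 5)))) = 15*(4 + √(3 + 2*(-5 + √(-6)))) = 15*(4 + √(3 + 2*(-5 + I*√6))) = 15*(4 + √(3 + (-10 + 2*I*√6))) = 15*(4 + √(-7 + 2*I*√6)) = 60 + 15*√(-7 + 2*I*√6)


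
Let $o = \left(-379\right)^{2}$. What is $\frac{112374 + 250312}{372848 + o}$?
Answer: $\frac{362686}{516489} \approx 0.70221$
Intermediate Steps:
$o = 143641$
$\frac{112374 + 250312}{372848 + o} = \frac{112374 + 250312}{372848 + 143641} = \frac{362686}{516489}$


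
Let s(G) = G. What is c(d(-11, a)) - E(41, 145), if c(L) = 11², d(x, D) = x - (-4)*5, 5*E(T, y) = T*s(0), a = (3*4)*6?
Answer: 121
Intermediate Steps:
a = 72 (a = 12*6 = 72)
E(T, y) = 0 (E(T, y) = (T*0)/5 = (⅕)*0 = 0)
d(x, D) = 20 + x (d(x, D) = x - 1*(-20) = x + 20 = 20 + x)
c(L) = 121
c(d(-11, a)) - E(41, 145) = 121 - 1*0 = 121 + 0 = 121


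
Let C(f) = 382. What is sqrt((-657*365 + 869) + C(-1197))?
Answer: 3*I*sqrt(26506) ≈ 488.42*I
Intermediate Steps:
sqrt((-657*365 + 869) + C(-1197)) = sqrt((-657*365 + 869) + 382) = sqrt((-239805 + 869) + 382) = sqrt(-238936 + 382) = sqrt(-238554) = 3*I*sqrt(26506)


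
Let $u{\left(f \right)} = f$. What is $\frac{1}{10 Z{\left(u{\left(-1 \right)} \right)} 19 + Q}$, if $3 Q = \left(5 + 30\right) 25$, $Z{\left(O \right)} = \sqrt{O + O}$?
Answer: $\frac{105}{56617} - \frac{342 i \sqrt{2}}{283085} \approx 0.0018546 - 0.0017085 i$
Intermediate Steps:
$Z{\left(O \right)} = \sqrt{2} \sqrt{O}$ ($Z{\left(O \right)} = \sqrt{2 O} = \sqrt{2} \sqrt{O}$)
$Q = \frac{875}{3}$ ($Q = \frac{\left(5 + 30\right) 25}{3} = \frac{35 \cdot 25}{3} = \frac{1}{3} \cdot 875 = \frac{875}{3} \approx 291.67$)
$\frac{1}{10 Z{\left(u{\left(-1 \right)} \right)} 19 + Q} = \frac{1}{10 \sqrt{2} \sqrt{-1} \cdot 19 + \frac{875}{3}} = \frac{1}{10 \sqrt{2} i 19 + \frac{875}{3}} = \frac{1}{10 i \sqrt{2} \cdot 19 + \frac{875}{3}} = \frac{1}{190 i \sqrt{2} + \frac{875}{3}} = \frac{1}{\frac{875}{3} + 190 i \sqrt{2}}$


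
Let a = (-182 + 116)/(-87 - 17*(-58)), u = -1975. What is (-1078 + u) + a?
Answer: -2744713/899 ≈ -3053.1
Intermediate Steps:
a = -66/899 (a = -66/(-87 + 986) = -66/899 ≈ -0.073415)
(-1078 + u) + a = (-1078 - 1975) - 66/899 = -3053 - 66/899 = -2744713/899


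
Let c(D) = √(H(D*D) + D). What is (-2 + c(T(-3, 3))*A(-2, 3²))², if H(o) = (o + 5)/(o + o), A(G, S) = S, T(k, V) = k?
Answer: -176 - 24*I*√5 ≈ -176.0 - 53.666*I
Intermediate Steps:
H(o) = (5 + o)/(2*o) (H(o) = (5 + o)/((2*o)) = (5 + o)*(1/(2*o)) = (5 + o)/(2*o))
c(D) = √(D + (5 + D²)/(2*D²)) (c(D) = √((5 + D*D)/(2*((D*D))) + D) = √((5 + D²)/(2*(D²)) + D) = √((5 + D²)/(2*D²) + D) = √(D + (5 + D²)/(2*D²)))
(-2 + c(T(-3, 3))*A(-2, 3²))² = (-2 + (√(2 + 4*(-3) + 10/(-3)²)/2)*3²)² = (-2 + (√(2 - 12 + 10*(⅑))/2)*9)² = (-2 + (√(2 - 12 + 10/9)/2)*9)² = (-2 + (√(-80/9)/2)*9)² = (-2 + ((4*I*√5/3)/2)*9)² = (-2 + (2*I*√5/3)*9)² = (-2 + 6*I*√5)²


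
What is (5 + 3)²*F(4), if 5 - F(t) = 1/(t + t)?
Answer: 312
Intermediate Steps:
F(t) = 5 - 1/(2*t) (F(t) = 5 - 1/(t + t) = 5 - 1/(2*t))
(5 + 3)²*F(4) = (5 + 3)²*(5 - ½/4) = 8²*(5 - ½*¼) = 64*(5 - ⅛) = 64*(39/8) = 312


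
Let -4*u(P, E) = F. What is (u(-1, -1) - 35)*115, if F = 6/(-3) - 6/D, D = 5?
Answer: -3933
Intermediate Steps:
F = -16/5 (F = 6/(-3) - 6/5 = 6*(-⅓) - 6*⅕ = -2 - 6/5 = -16/5 ≈ -3.2000)
u(P, E) = ⅘ (u(P, E) = -¼*(-16/5) = ⅘)
(u(-1, -1) - 35)*115 = (⅘ - 35)*115 = -171/5*115 = -3933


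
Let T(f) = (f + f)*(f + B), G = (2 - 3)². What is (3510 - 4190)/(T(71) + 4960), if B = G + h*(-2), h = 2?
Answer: -85/1827 ≈ -0.046524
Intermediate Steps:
G = 1 (G = (-1)² = 1)
B = -3 (B = 1 + 2*(-2) = 1 - 4 = -3)
T(f) = 2*f*(-3 + f) (T(f) = (f + f)*(f - 3) = (2*f)*(-3 + f) = 2*f*(-3 + f))
(3510 - 4190)/(T(71) + 4960) = (3510 - 4190)/(2*71*(-3 + 71) + 4960) = -680/(2*71*68 + 4960) = -680/(9656 + 4960) = -680/14616 = -680*1/14616 = -85/1827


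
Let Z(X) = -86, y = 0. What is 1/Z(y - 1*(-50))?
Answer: -1/86 ≈ -0.011628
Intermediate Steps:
1/Z(y - 1*(-50)) = 1/(-86) = -1/86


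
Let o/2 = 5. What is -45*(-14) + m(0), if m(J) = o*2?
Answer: 650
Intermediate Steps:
o = 10 (o = 2*5 = 10)
m(J) = 20 (m(J) = 10*2 = 20)
-45*(-14) + m(0) = -45*(-14) + 20 = 630 + 20 = 650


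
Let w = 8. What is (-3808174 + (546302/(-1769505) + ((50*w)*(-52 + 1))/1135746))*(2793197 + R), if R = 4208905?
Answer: -992394854864620861413256/37216818995 ≈ -2.6665e+13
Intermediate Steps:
(-3808174 + (546302/(-1769505) + ((50*w)*(-52 + 1))/1135746))*(2793197 + R) = (-3808174 + (546302/(-1769505) + ((50*8)*(-52 + 1))/1135746))*(2793197 + 4208905) = (-3808174 + (546302*(-1/1769505) + (400*(-51))*(1/1135746)))*7002102 = (-3808174 + (-546302/1769505 - 20400*1/1135746))*7002102 = (-3808174 + (-546302/1769505 - 3400/189291))*7002102 = (-3808174 - 36475456294/111650456985)*7002102 = -425184403853851684/111650456985*7002102 = -992394854864620861413256/37216818995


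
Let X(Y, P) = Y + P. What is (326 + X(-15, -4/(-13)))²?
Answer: 16378209/169 ≈ 96913.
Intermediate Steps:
X(Y, P) = P + Y
(326 + X(-15, -4/(-13)))² = (326 + (-4/(-13) - 15))² = (326 + (-4*(-1/13) - 15))² = (326 + (4/13 - 15))² = (326 - 191/13)² = (4047/13)² = 16378209/169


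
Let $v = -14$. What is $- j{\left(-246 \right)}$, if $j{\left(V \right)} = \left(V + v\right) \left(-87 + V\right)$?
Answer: $-86580$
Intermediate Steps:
$j{\left(V \right)} = \left(-87 + V\right) \left(-14 + V\right)$ ($j{\left(V \right)} = \left(V - 14\right) \left(-87 + V\right) = \left(-14 + V\right) \left(-87 + V\right) = \left(-87 + V\right) \left(-14 + V\right)$)
$- j{\left(-246 \right)} = - (1218 + \left(-246\right)^{2} - -24846) = - (1218 + 60516 + 24846) = \left(-1\right) 86580 = -86580$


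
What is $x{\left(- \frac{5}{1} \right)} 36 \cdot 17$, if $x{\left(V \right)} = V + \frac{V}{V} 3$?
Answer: $-1224$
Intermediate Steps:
$x{\left(V \right)} = 3 + V$ ($x{\left(V \right)} = V + 1 \cdot 3 = V + 3 = 3 + V$)
$x{\left(- \frac{5}{1} \right)} 36 \cdot 17 = \left(3 - \frac{5}{1}\right) 36 \cdot 17 = \left(3 - 5\right) 36 \cdot 17 = \left(-2\right) 36 \cdot 17 = \left(-72\right) 17 = -1224$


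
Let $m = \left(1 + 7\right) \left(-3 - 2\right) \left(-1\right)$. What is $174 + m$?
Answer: $214$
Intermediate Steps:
$m = 40$ ($m = 8 \left(\left(-5\right) \left(-1\right)\right) = 8 \cdot 5 = 40$)
$174 + m = 174 + 40 = 214$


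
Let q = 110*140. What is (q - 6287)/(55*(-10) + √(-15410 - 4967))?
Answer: -5012150/322877 - 9113*I*√20377/322877 ≈ -15.523 - 4.029*I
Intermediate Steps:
q = 15400
(q - 6287)/(55*(-10) + √(-15410 - 4967)) = (15400 - 6287)/(55*(-10) + √(-15410 - 4967)) = 9113/(-550 + √(-20377)) = 9113/(-550 + I*√20377)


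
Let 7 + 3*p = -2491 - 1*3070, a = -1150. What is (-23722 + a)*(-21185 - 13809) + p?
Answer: 870368912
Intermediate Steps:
p = -1856 (p = -7/3 + (-2491 - 1*3070)/3 = -7/3 + (-2491 - 3070)/3 = -7/3 + (⅓)*(-5561) = -7/3 - 5561/3 = -1856)
(-23722 + a)*(-21185 - 13809) + p = (-23722 - 1150)*(-21185 - 13809) - 1856 = -24872*(-34994) - 1856 = 870370768 - 1856 = 870368912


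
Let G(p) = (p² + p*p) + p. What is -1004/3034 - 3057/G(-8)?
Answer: -1565903/60680 ≈ -25.806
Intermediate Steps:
G(p) = p + 2*p² (G(p) = (p² + p²) + p = 2*p² + p = p + 2*p²)
-1004/3034 - 3057/G(-8) = -1004/3034 - 3057*(-1/(8*(1 + 2*(-8)))) = -1004*1/3034 - 3057*(-1/(8*(1 - 16))) = -502/1517 - 3057/((-8*(-15))) = -502/1517 - 3057/120 = -502/1517 - 3057*1/120 = -502/1517 - 1019/40 = -1565903/60680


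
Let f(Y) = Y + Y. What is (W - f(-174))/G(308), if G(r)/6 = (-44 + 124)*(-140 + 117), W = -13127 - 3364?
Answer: 5381/3680 ≈ 1.4622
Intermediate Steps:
f(Y) = 2*Y
W = -16491
G(r) = -11040 (G(r) = 6*((-44 + 124)*(-140 + 117)) = 6*(80*(-23)) = 6*(-1840) = -11040)
(W - f(-174))/G(308) = (-16491 - 2*(-174))/(-11040) = (-16491 - 1*(-348))*(-1/11040) = (-16491 + 348)*(-1/11040) = -16143*(-1/11040) = 5381/3680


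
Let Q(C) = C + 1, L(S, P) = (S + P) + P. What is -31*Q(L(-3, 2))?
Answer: -62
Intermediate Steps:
L(S, P) = S + 2*P (L(S, P) = (P + S) + P = S + 2*P)
Q(C) = 1 + C
-31*Q(L(-3, 2)) = -31*(1 + (-3 + 2*2)) = -31*(1 + (-3 + 4)) = -31*(1 + 1) = -31*2 = -62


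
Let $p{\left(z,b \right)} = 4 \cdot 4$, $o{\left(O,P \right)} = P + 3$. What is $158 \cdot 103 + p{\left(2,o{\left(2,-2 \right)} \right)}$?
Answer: $16290$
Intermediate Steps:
$o{\left(O,P \right)} = 3 + P$
$p{\left(z,b \right)} = 16$
$158 \cdot 103 + p{\left(2,o{\left(2,-2 \right)} \right)} = 158 \cdot 103 + 16 = 16274 + 16 = 16290$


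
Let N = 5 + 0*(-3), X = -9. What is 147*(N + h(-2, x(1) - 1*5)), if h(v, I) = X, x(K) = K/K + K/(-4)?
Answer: -588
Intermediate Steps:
x(K) = 1 - K/4 (x(K) = 1 + K*(-¼) = 1 - K/4)
h(v, I) = -9
N = 5 (N = 5 + 0 = 5)
147*(N + h(-2, x(1) - 1*5)) = 147*(5 - 9) = 147*(-4) = -588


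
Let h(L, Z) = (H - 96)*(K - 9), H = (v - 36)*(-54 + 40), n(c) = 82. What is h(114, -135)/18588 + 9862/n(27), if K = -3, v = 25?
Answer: 7635741/63509 ≈ 120.23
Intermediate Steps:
H = 154 (H = (25 - 36)*(-54 + 40) = -11*(-14) = 154)
h(L, Z) = -696 (h(L, Z) = (154 - 96)*(-3 - 9) = 58*(-12) = -696)
h(114, -135)/18588 + 9862/n(27) = -696/18588 + 9862/82 = -696*1/18588 + 9862*(1/82) = -58/1549 + 4931/41 = 7635741/63509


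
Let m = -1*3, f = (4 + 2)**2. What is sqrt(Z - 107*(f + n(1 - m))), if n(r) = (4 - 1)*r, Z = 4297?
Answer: I*sqrt(839) ≈ 28.965*I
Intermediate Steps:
f = 36 (f = 6**2 = 36)
m = -3
n(r) = 3*r
sqrt(Z - 107*(f + n(1 - m))) = sqrt(4297 - 107*(36 + 3*(1 - 1*(-3)))) = sqrt(4297 - 107*(36 + 3*(1 + 3))) = sqrt(4297 - 107*(36 + 3*4)) = sqrt(4297 - 107*(36 + 12)) = sqrt(4297 - 107*48) = sqrt(4297 - 5136) = sqrt(-839) = I*sqrt(839)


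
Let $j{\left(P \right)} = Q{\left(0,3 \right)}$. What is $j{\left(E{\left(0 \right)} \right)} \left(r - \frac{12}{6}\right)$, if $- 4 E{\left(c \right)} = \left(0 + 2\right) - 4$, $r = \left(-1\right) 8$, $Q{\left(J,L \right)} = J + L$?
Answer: $-30$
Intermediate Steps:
$r = -8$
$E{\left(c \right)} = \frac{1}{2}$ ($E{\left(c \right)} = - \frac{\left(0 + 2\right) - 4}{4} = - \frac{2 - 4}{4} = \left(- \frac{1}{4}\right) \left(-2\right) = \frac{1}{2}$)
$j{\left(P \right)} = 3$ ($j{\left(P \right)} = 0 + 3 = 3$)
$j{\left(E{\left(0 \right)} \right)} \left(r - \frac{12}{6}\right) = 3 \left(-8 - \frac{12}{6}\right) = 3 \left(-8 - 12 \cdot \frac{1}{6}\right) = 3 \left(-8 - 2\right) = 3 \left(-10\right) = -30$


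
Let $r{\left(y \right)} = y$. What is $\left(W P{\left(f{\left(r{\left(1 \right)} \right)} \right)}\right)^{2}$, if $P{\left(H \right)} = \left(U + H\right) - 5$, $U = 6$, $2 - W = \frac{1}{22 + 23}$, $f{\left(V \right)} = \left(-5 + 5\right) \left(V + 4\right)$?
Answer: $\frac{7921}{2025} \approx 3.9116$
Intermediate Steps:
$f{\left(V \right)} = 0$ ($f{\left(V \right)} = 0 \left(4 + V\right) = 0$)
$W = \frac{89}{45}$ ($W = 2 - \frac{1}{22 + 23} = 2 - \frac{1}{45} = \frac{89}{45} \approx 1.9778$)
$P{\left(H \right)} = 1 + H$ ($P{\left(H \right)} = \left(6 + H\right) - 5 = 1 + H$)
$\left(W P{\left(f{\left(r{\left(1 \right)} \right)} \right)}\right)^{2} = \left(\frac{89 \left(1 + 0\right)}{45}\right)^{2} = \left(\frac{89}{45} \cdot 1\right)^{2} = \left(\frac{89}{45}\right)^{2} = \frac{7921}{2025}$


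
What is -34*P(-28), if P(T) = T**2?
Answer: -26656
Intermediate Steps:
-34*P(-28) = -34*(-28)**2 = -34*784 = -26656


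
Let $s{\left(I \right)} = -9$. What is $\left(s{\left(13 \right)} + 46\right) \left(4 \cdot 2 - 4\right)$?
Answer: $148$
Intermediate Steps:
$\left(s{\left(13 \right)} + 46\right) \left(4 \cdot 2 - 4\right) = \left(-9 + 46\right) \left(4 \cdot 2 - 4\right) = 37 \left(8 - 4\right) = 37 \cdot 4 = 148$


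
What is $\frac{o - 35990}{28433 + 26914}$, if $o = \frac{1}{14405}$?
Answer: $- \frac{172811983}{265757845} \approx -0.65026$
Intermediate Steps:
$o = \frac{1}{14405} \approx 6.942 \cdot 10^{-5}$
$\frac{o - 35990}{28433 + 26914} = \frac{\frac{1}{14405} - 35990}{28433 + 26914} = - \frac{518435949}{14405 \cdot 55347} = \left(- \frac{518435949}{14405}\right) \frac{1}{55347} = - \frac{172811983}{265757845}$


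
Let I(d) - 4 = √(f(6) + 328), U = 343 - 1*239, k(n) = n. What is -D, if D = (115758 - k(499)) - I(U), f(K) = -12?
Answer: -115255 + 2*√79 ≈ -1.1524e+5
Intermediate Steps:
U = 104 (U = 343 - 239 = 104)
I(d) = 4 + 2*√79 (I(d) = 4 + √(-12 + 328) = 4 + √316 = 4 + 2*√79)
D = 115255 - 2*√79 (D = (115758 - 1*499) - (4 + 2*√79) = (115758 - 499) + (-4 - 2*√79) = 115259 + (-4 - 2*√79) = 115255 - 2*√79 ≈ 1.1524e+5)
-D = -(115255 - 2*√79) = -115255 + 2*√79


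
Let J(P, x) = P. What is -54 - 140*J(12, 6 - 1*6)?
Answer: -1734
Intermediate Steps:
-54 - 140*J(12, 6 - 1*6) = -54 - 140*12 = -54 - 1680 = -1734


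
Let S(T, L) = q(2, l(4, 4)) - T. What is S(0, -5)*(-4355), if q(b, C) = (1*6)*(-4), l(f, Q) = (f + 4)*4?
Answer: 104520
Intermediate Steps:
l(f, Q) = 16 + 4*f (l(f, Q) = (4 + f)*4 = 16 + 4*f)
q(b, C) = -24 (q(b, C) = 6*(-4) = -24)
S(T, L) = -24 - T
S(0, -5)*(-4355) = (-24 - 1*0)*(-4355) = (-24 + 0)*(-4355) = -24*(-4355) = 104520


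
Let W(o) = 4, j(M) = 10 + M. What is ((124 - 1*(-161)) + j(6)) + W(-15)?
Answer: 305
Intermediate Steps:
((124 - 1*(-161)) + j(6)) + W(-15) = ((124 - 1*(-161)) + (10 + 6)) + 4 = ((124 + 161) + 16) + 4 = (285 + 16) + 4 = 301 + 4 = 305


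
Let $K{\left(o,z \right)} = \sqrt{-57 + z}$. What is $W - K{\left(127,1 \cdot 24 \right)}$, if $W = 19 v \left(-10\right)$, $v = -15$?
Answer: $2850 - i \sqrt{33} \approx 2850.0 - 5.7446 i$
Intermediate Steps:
$W = 2850$ ($W = 19 \left(-15\right) \left(-10\right) = \left(-285\right) \left(-10\right) = 2850$)
$W - K{\left(127,1 \cdot 24 \right)} = 2850 - \sqrt{-57 + 1 \cdot 24} = 2850 - \sqrt{-57 + 24} = 2850 - \sqrt{-33} = 2850 - i \sqrt{33}$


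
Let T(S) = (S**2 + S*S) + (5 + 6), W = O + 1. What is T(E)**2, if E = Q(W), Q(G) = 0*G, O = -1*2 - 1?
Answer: 121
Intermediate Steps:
O = -3 (O = -2 - 1 = -3)
W = -2 (W = -3 + 1 = -2)
Q(G) = 0
E = 0
T(S) = 11 + 2*S**2 (T(S) = (S**2 + S**2) + 11 = 2*S**2 + 11 = 11 + 2*S**2)
T(E)**2 = (11 + 2*0**2)**2 = (11 + 2*0)**2 = (11 + 0)**2 = 11**2 = 121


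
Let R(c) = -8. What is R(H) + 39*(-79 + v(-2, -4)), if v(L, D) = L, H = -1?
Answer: -3167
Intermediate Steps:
R(H) + 39*(-79 + v(-2, -4)) = -8 + 39*(-79 - 2) = -8 + 39*(-81) = -8 - 3159 = -3167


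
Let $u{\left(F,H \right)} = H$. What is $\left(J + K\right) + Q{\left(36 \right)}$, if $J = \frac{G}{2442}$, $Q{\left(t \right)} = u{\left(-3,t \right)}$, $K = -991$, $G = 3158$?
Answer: $- \frac{1164476}{1221} \approx -953.71$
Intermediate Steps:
$Q{\left(t \right)} = t$
$J = \frac{1579}{1221}$ ($J = \frac{3158}{2442} = 3158 \cdot \frac{1}{2442} = \frac{1579}{1221} \approx 1.2932$)
$\left(J + K\right) + Q{\left(36 \right)} = \left(\frac{1579}{1221} - 991\right) + 36 = - \frac{1208432}{1221} + 36 = - \frac{1164476}{1221}$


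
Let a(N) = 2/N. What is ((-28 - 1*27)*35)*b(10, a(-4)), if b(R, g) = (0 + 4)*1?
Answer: -7700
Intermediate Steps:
b(R, g) = 4 (b(R, g) = 4*1 = 4)
((-28 - 1*27)*35)*b(10, a(-4)) = ((-28 - 1*27)*35)*4 = ((-28 - 27)*35)*4 = -55*35*4 = -1925*4 = -7700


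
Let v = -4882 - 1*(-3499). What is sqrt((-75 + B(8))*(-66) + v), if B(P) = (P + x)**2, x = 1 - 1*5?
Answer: 9*sqrt(31) ≈ 50.110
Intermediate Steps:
x = -4 (x = 1 - 5 = -4)
v = -1383 (v = -4882 + 3499 = -1383)
B(P) = (-4 + P)**2 (B(P) = (P - 4)**2 = (-4 + P)**2)
sqrt((-75 + B(8))*(-66) + v) = sqrt((-75 + (-4 + 8)**2)*(-66) - 1383) = sqrt((-75 + 4**2)*(-66) - 1383) = sqrt((-75 + 16)*(-66) - 1383) = sqrt(-59*(-66) - 1383) = sqrt(3894 - 1383) = sqrt(2511) = 9*sqrt(31)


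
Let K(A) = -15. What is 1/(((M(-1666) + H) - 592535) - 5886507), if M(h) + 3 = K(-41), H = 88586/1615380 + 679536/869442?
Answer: -117039934830/758308662265555409 ≈ -1.5434e-7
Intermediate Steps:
H = 97894104391/117039934830 (H = 88586*(1/1615380) + 679536*(1/869442) = 44293/807690 + 113256/144907 = 97894104391/117039934830 ≈ 0.83642)
M(h) = -18 (M(h) = -3 - 15 = -18)
1/(((M(-1666) + H) - 592535) - 5886507) = 1/(((-18 + 97894104391/117039934830) - 592535) - 5886507) = 1/((-2008824722549/117039934830 - 592535) - 5886507) = 1/(-69352266609216599/117039934830 - 5886507) = 1/(-758308662265555409/117039934830) = -117039934830/758308662265555409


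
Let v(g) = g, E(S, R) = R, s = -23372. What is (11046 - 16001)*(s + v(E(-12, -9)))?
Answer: 115852855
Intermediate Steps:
(11046 - 16001)*(s + v(E(-12, -9))) = (11046 - 16001)*(-23372 - 9) = -4955*(-23381) = 115852855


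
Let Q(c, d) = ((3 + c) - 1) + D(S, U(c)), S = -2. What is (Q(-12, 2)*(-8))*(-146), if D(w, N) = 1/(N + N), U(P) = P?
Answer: -35186/3 ≈ -11729.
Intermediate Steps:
D(w, N) = 1/(2*N)
Q(c, d) = 2 + c + 1/(2*c) (Q(c, d) = ((3 + c) - 1) + 1/(2*c) = (2 + c) + 1/(2*c) = 2 + c + 1/(2*c))
(Q(-12, 2)*(-8))*(-146) = ((2 - 12 + (½)/(-12))*(-8))*(-146) = ((2 - 12 + (½)*(-1/12))*(-8))*(-146) = ((2 - 12 - 1/24)*(-8))*(-146) = -241/24*(-8)*(-146) = (241/3)*(-146) = -35186/3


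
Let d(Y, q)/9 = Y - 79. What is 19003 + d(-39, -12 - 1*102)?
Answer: 17941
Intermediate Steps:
d(Y, q) = -711 + 9*Y (d(Y, q) = 9*(Y - 79) = 9*(-79 + Y) = -711 + 9*Y)
19003 + d(-39, -12 - 1*102) = 19003 + (-711 + 9*(-39)) = 19003 + (-711 - 351) = 19003 - 1062 = 17941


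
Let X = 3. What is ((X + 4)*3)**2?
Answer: 441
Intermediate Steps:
((X + 4)*3)**2 = ((3 + 4)*3)**2 = (7*3)**2 = 21**2 = 441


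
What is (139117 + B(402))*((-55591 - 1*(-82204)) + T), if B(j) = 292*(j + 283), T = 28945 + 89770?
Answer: 49286101936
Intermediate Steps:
T = 118715
B(j) = 82636 + 292*j (B(j) = 292*(283 + j) = 82636 + 292*j)
(139117 + B(402))*((-55591 - 1*(-82204)) + T) = (139117 + (82636 + 292*402))*((-55591 - 1*(-82204)) + 118715) = (139117 + (82636 + 117384))*((-55591 + 82204) + 118715) = (139117 + 200020)*(26613 + 118715) = 339137*145328 = 49286101936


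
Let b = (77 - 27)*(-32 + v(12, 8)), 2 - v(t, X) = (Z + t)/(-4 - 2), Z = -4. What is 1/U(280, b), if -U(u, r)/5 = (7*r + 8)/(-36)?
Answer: -27/37595 ≈ -0.00071818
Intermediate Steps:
v(t, X) = 4/3 + t/6 (v(t, X) = 2 - (-4 + t)/(-4 - 2) = 2 - (-4 + t)/(-6) = 2 - (-4 + t)*(-1)/6 = 2 - (⅔ - t/6) = 2 + (-⅔ + t/6) = 4/3 + t/6)
b = -4300/3 (b = (77 - 27)*(-32 + (4/3 + (⅙)*12)) = 50*(-32 + (4/3 + 2)) = 50*(-32 + 10/3) = 50*(-86/3) = -4300/3 ≈ -1433.3)
U(u, r) = 10/9 + 35*r/36 (U(u, r) = -5*(7*r + 8)/(-36) = -5*(8 + 7*r)*(-1)/36 = -5*(-2/9 - 7*r/36) = 10/9 + 35*r/36)
1/U(280, b) = 1/(10/9 + (35/36)*(-4300/3)) = 1/(10/9 - 37625/27) = 1/(-37595/27) = -27/37595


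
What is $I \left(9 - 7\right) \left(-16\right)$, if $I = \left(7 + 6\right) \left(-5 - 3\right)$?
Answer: $3328$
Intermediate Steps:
$I = -104$ ($I = 13 \left(-8\right) = -104$)
$I \left(9 - 7\right) \left(-16\right) = - 104 \left(9 - 7\right) \left(-16\right) = \left(-104\right) 2 \left(-16\right) = \left(-208\right) \left(-16\right) = 3328$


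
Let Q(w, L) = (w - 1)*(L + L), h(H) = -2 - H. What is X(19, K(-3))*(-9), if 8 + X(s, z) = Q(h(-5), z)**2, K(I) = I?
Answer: -1224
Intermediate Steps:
Q(w, L) = 2*L*(-1 + w) (Q(w, L) = (-1 + w)*(2*L) = 2*L*(-1 + w))
X(s, z) = -8 + 16*z**2 (X(s, z) = -8 + (2*z*(-1 + (-2 - 1*(-5))))**2 = -8 + (2*z*(-1 + (-2 + 5)))**2 = -8 + (2*z*(-1 + 3))**2 = -8 + (2*z*2)**2 = -8 + (4*z)**2 = -8 + 16*z**2)
X(19, K(-3))*(-9) = (-8 + 16*(-3)**2)*(-9) = (-8 + 16*9)*(-9) = (-8 + 144)*(-9) = 136*(-9) = -1224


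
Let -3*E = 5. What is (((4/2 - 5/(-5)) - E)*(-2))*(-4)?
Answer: 112/3 ≈ 37.333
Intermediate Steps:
E = -5/3 (E = -⅓*5 = -5/3 ≈ -1.6667)
(((4/2 - 5/(-5)) - E)*(-2))*(-4) = (((4/2 - 5/(-5)) - 1*(-5/3))*(-2))*(-4) = (((4*(½) - 5*(-⅕)) + 5/3)*(-2))*(-4) = (((2 + 1) + 5/3)*(-2))*(-4) = ((3 + 5/3)*(-2))*(-4) = ((14/3)*(-2))*(-4) = -28/3*(-4) = 112/3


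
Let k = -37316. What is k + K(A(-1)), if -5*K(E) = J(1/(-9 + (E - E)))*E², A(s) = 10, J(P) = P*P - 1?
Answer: -3020996/81 ≈ -37296.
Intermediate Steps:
J(P) = -1 + P² (J(P) = P² - 1 = -1 + P²)
K(E) = 16*E²/81 (K(E) = -(-1 + (1/(-9 + (E - E)))²)*E²/5 = -(-1 + (1/(-9 + 0))²)*E²/5 = -(-1 + (1/(-9))²)*E²/5 = -(-1 + (-⅑)²)*E²/5 = -(-1 + 1/81)*E²/5 = -(-16)*E²/81 = 16*E²/81)
k + K(A(-1)) = -37316 + (16/81)*10² = -37316 + (16/81)*100 = -37316 + 1600/81 = -3020996/81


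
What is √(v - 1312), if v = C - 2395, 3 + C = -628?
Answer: 3*I*√482 ≈ 65.864*I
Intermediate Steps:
C = -631 (C = -3 - 628 = -631)
v = -3026 (v = -631 - 2395 = -3026)
√(v - 1312) = √(-3026 - 1312) = √(-4338) = 3*I*√482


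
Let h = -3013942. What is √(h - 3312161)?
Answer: I*√6326103 ≈ 2515.2*I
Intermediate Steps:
√(h - 3312161) = √(-3013942 - 3312161) = √(-6326103) = I*√6326103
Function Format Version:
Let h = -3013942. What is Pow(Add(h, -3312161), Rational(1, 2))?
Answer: Mul(I, Pow(6326103, Rational(1, 2))) ≈ Mul(2515.2, I)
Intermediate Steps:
Pow(Add(h, -3312161), Rational(1, 2)) = Pow(Add(-3013942, -3312161), Rational(1, 2)) = Pow(-6326103, Rational(1, 2)) = Mul(I, Pow(6326103, Rational(1, 2)))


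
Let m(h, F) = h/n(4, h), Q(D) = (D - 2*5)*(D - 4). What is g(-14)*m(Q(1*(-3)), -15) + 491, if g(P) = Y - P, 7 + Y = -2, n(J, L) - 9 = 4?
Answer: 526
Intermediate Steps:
n(J, L) = 13 (n(J, L) = 9 + 4 = 13)
Y = -9 (Y = -7 - 2 = -9)
Q(D) = (-10 + D)*(-4 + D) (Q(D) = (D - 10)*(-4 + D) = (-10 + D)*(-4 + D))
m(h, F) = h/13
g(P) = -9 - P
g(-14)*m(Q(1*(-3)), -15) + 491 = (-9 - 1*(-14))*((40 + (1*(-3))**2 - 14*(-3))/13) + 491 = (-9 + 14)*((40 + (-3)**2 - 14*(-3))/13) + 491 = 5*((40 + 9 + 42)/13) + 491 = 5*((1/13)*91) + 491 = 5*7 + 491 = 35 + 491 = 526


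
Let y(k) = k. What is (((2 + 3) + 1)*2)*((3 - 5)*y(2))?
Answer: -48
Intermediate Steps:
(((2 + 3) + 1)*2)*((3 - 5)*y(2)) = (((2 + 3) + 1)*2)*((3 - 5)*2) = ((5 + 1)*2)*(-2*2) = (6*2)*(-4) = 12*(-4) = -48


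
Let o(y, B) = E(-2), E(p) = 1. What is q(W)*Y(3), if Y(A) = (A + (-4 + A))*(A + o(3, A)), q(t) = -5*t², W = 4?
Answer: -640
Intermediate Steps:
o(y, B) = 1
Y(A) = (1 + A)*(-4 + 2*A) (Y(A) = (A + (-4 + A))*(A + 1) = (-4 + 2*A)*(1 + A) = (1 + A)*(-4 + 2*A))
q(W)*Y(3) = (-5*4²)*(-4 - 2*3 + 2*3²) = (-5*16)*(-4 - 6 + 2*9) = -80*(-4 - 6 + 18) = -80*8 = -640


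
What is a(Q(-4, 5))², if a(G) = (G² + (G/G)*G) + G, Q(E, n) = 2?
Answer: 64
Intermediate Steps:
a(G) = G² + 2*G (a(G) = (G² + 1*G) + G = (G² + G) + G = (G + G²) + G = G² + 2*G)
a(Q(-4, 5))² = (2*(2 + 2))² = (2*4)² = 8² = 64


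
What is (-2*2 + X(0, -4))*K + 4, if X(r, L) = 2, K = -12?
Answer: 28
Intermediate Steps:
(-2*2 + X(0, -4))*K + 4 = (-2*2 + 2)*(-12) + 4 = (-4 + 2)*(-12) + 4 = -2*(-12) + 4 = 24 + 4 = 28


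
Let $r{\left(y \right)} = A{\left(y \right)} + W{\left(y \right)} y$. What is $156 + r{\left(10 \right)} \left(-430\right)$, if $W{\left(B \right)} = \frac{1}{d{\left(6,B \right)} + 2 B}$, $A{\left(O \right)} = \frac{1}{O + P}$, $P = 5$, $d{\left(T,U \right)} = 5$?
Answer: $- \frac{134}{3} \approx -44.667$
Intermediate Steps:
$A{\left(O \right)} = \frac{1}{5 + O}$ ($A{\left(O \right)} = \frac{1}{O + 5} = \frac{1}{5 + O}$)
$W{\left(B \right)} = \frac{1}{5 + 2 B}$
$r{\left(y \right)} = \frac{1}{5 + y} + \frac{y}{5 + 2 y}$
$156 + r{\left(10 \right)} \left(-430\right) = 156 + \frac{5 + 2 \cdot 10 + 10 \left(5 + 10\right)}{\left(5 + 10\right) \left(5 + 2 \cdot 10\right)} \left(-430\right) = 156 + \frac{5 + 20 + 10 \cdot 15}{15 \left(5 + 20\right)} \left(-430\right) = 156 + \frac{5 + 20 + 150}{15 \cdot 25} \left(-430\right) = 156 + \frac{1}{15} \cdot \frac{1}{25} \cdot 175 \left(-430\right) = 156 + \frac{7}{15} \left(-430\right) = 156 - \frac{602}{3} = - \frac{134}{3}$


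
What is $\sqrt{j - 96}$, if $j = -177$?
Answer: $i \sqrt{273} \approx 16.523 i$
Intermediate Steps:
$\sqrt{j - 96} = \sqrt{-177 - 96} = \sqrt{-273} = i \sqrt{273}$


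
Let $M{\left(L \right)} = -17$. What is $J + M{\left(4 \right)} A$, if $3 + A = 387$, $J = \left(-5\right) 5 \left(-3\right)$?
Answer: $-6453$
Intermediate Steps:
$J = 75$ ($J = \left(-25\right) \left(-3\right) = 75$)
$A = 384$ ($A = -3 + 387 = 384$)
$J + M{\left(4 \right)} A = 75 - 6528 = -6453$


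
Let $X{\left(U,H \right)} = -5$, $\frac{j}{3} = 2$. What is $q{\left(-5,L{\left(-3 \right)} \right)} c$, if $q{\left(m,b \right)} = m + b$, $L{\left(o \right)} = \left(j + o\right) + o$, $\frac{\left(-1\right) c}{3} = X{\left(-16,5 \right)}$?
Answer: $-75$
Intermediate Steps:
$j = 6$ ($j = 3 \cdot 2 = 6$)
$c = 15$ ($c = \left(-3\right) \left(-5\right) = 15$)
$L{\left(o \right)} = 6 + 2 o$ ($L{\left(o \right)} = \left(6 + o\right) + o = 6 + 2 o$)
$q{\left(m,b \right)} = b + m$
$q{\left(-5,L{\left(-3 \right)} \right)} c = \left(\left(6 + 2 \left(-3\right)\right) - 5\right) 15 = \left(\left(6 - 6\right) - 5\right) 15 = \left(0 - 5\right) 15 = \left(-5\right) 15 = -75$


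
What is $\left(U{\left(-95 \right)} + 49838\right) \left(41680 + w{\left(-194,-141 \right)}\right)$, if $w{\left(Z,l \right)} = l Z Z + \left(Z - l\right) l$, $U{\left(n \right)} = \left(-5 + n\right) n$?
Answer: $-311970899774$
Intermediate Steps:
$U{\left(n \right)} = n \left(-5 + n\right)$
$w{\left(Z,l \right)} = l Z^{2} + l \left(Z - l\right)$ ($w{\left(Z,l \right)} = Z l Z + l \left(Z - l\right) = l Z^{2} + l \left(Z - l\right)$)
$\left(U{\left(-95 \right)} + 49838\right) \left(41680 + w{\left(-194,-141 \right)}\right) = \left(- 95 \left(-5 - 95\right) + 49838\right) \left(41680 - 141 \left(-194 + \left(-194\right)^{2} - -141\right)\right) = \left(\left(-95\right) \left(-100\right) + 49838\right) \left(41680 - 141 \left(-194 + 37636 + 141\right)\right) = \left(9500 + 49838\right) \left(41680 - 5299203\right) = 59338 \left(41680 - 5299203\right) = 59338 \left(-5257523\right) = -311970899774$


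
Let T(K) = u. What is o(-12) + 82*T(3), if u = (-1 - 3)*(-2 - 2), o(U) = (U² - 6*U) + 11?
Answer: 1539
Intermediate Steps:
o(U) = 11 + U² - 6*U
u = 16 (u = -4*(-4) = 16)
T(K) = 16
o(-12) + 82*T(3) = (11 + (-12)² - 6*(-12)) + 82*16 = (11 + 144 + 72) + 1312 = 227 + 1312 = 1539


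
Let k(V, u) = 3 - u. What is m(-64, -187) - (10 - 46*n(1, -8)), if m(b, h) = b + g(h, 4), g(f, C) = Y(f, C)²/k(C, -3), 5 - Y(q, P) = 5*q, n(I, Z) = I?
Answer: 441716/3 ≈ 1.4724e+5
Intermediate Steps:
Y(q, P) = 5 - 5*q
g(f, C) = (5 - 5*f)²/6 (g(f, C) = (5 - 5*f)²/(3 - 1*(-3)) = (5 - 5*f)²/(3 + 3) = (5 - 5*f)²/6)
m(b, h) = b + 25*(-1 + h)²/6
m(-64, -187) - (10 - 46*n(1, -8)) = (-64 + 25*(-1 - 187)²/6) - (10 - 46*1) = (-64 + (25/6)*(-188)²) - (10 - 46) = (-64 + (25/6)*35344) - 1*(-36) = (-64 + 441800/3) + 36 = 441608/3 + 36 = 441716/3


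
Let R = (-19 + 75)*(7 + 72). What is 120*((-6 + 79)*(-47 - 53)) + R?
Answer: -871576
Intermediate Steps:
R = 4424 (R = 56*79 = 4424)
120*((-6 + 79)*(-47 - 53)) + R = 120*((-6 + 79)*(-47 - 53)) + 4424 = 120*(73*(-100)) + 4424 = 120*(-7300) + 4424 = -876000 + 4424 = -871576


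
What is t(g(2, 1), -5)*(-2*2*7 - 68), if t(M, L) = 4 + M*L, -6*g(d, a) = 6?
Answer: -864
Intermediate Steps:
g(d, a) = -1 (g(d, a) = -⅙*6 = -1)
t(M, L) = 4 + L*M
t(g(2, 1), -5)*(-2*2*7 - 68) = (4 - 5*(-1))*(-2*2*7 - 68) = (4 + 5)*(-4*7 - 68) = 9*(-28 - 68) = 9*(-96) = -864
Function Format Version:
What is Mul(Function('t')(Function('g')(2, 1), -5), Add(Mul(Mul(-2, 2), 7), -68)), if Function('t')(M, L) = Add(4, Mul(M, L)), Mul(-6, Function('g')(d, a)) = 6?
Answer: -864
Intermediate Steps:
Function('g')(d, a) = -1 (Function('g')(d, a) = Mul(Rational(-1, 6), 6) = -1)
Function('t')(M, L) = Add(4, Mul(L, M))
Mul(Function('t')(Function('g')(2, 1), -5), Add(Mul(Mul(-2, 2), 7), -68)) = Mul(Add(4, Mul(-5, -1)), Add(Mul(Mul(-2, 2), 7), -68)) = Mul(Add(4, 5), Add(Mul(-4, 7), -68)) = Mul(9, Add(-28, -68)) = Mul(9, -96) = -864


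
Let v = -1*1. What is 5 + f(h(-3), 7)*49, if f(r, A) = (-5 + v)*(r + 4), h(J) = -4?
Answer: 5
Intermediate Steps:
v = -1
f(r, A) = -24 - 6*r (f(r, A) = (-5 - 1)*(r + 4) = -6*(4 + r) = -24 - 6*r)
5 + f(h(-3), 7)*49 = 5 + (-24 - 6*(-4))*49 = 5 + (-24 + 24)*49 = 5 + 0*49 = 5 + 0 = 5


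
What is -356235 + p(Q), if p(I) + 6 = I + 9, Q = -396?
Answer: -356628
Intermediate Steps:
p(I) = 3 + I (p(I) = -6 + (I + 9) = -6 + (9 + I) = 3 + I)
-356235 + p(Q) = -356235 + (3 - 396) = -356235 - 393 = -356628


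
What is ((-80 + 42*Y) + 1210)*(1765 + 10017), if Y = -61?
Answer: -16871824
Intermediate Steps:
((-80 + 42*Y) + 1210)*(1765 + 10017) = ((-80 + 42*(-61)) + 1210)*(1765 + 10017) = ((-80 - 2562) + 1210)*11782 = (-2642 + 1210)*11782 = -1432*11782 = -16871824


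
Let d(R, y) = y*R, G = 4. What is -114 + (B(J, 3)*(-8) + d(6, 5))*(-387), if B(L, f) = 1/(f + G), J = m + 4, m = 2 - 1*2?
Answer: -78972/7 ≈ -11282.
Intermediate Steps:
m = 0 (m = 2 - 2 = 0)
J = 4 (J = 0 + 4 = 4)
B(L, f) = 1/(4 + f) (B(L, f) = 1/(f + 4) = 1/(4 + f))
d(R, y) = R*y
-114 + (B(J, 3)*(-8) + d(6, 5))*(-387) = -114 + (-8/(4 + 3) + 6*5)*(-387) = -114 + (-8/7 + 30)*(-387) = -114 + (202/7)*(-387) = -114 - 78174/7 = -78972/7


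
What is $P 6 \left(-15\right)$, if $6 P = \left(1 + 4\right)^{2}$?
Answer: $-375$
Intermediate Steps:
$P = \frac{25}{6}$ ($P = \frac{\left(1 + 4\right)^{2}}{6} = \frac{5^{2}}{6} = \frac{1}{6} \cdot 25 = \frac{25}{6} \approx 4.1667$)
$P 6 \left(-15\right) = \frac{25}{6} \cdot 6 \left(-15\right) = 25 \left(-15\right) = -375$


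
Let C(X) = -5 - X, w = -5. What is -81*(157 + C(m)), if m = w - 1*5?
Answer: -13122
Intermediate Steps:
m = -10 (m = -5 - 1*5 = -5 - 5 = -10)
-81*(157 + C(m)) = -81*(157 + (-5 - 1*(-10))) = -81*(157 + (-5 + 10)) = -81*(157 + 5) = -81*162 = -13122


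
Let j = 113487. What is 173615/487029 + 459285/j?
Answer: 81129386590/18423820041 ≈ 4.4035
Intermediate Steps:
173615/487029 + 459285/j = 173615/487029 + 459285/113487 = 173615*(1/487029) + 459285*(1/113487) = 173615/487029 + 153095/37829 = 81129386590/18423820041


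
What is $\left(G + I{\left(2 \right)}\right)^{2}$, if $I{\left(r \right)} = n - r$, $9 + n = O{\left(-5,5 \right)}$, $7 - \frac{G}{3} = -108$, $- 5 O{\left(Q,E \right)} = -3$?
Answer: $\frac{2798929}{25} \approx 1.1196 \cdot 10^{5}$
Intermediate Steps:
$O{\left(Q,E \right)} = \frac{3}{5}$ ($O{\left(Q,E \right)} = \left(- \frac{1}{5}\right) \left(-3\right) = \frac{3}{5}$)
$G = 345$ ($G = 21 - -324 = 21 + 324 = 345$)
$n = - \frac{42}{5}$ ($n = -9 + \frac{3}{5} = - \frac{42}{5} \approx -8.4$)
$I{\left(r \right)} = - \frac{42}{5} - r$
$\left(G + I{\left(2 \right)}\right)^{2} = \left(345 - \frac{52}{5}\right)^{2} = \left(\frac{1673}{5}\right)^{2} = \frac{2798929}{25}$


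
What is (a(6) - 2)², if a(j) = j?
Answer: 16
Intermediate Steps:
(a(6) - 2)² = (6 - 2)² = 4² = 16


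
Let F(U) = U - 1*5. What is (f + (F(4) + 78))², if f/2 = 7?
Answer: 8281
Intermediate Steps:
F(U) = -5 + U (F(U) = U - 5 = -5 + U)
f = 14 (f = 2*7 = 14)
(f + (F(4) + 78))² = (14 + ((-5 + 4) + 78))² = (14 + (-1 + 78))² = (14 + 77)² = 91² = 8281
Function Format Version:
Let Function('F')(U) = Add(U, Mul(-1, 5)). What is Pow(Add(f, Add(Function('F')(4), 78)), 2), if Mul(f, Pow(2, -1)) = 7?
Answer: 8281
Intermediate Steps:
Function('F')(U) = Add(-5, U) (Function('F')(U) = Add(U, -5) = Add(-5, U))
f = 14 (f = Mul(2, 7) = 14)
Pow(Add(f, Add(Function('F')(4), 78)), 2) = Pow(Add(14, Add(Add(-5, 4), 78)), 2) = Pow(Add(14, Add(-1, 78)), 2) = Pow(Add(14, 77), 2) = Pow(91, 2) = 8281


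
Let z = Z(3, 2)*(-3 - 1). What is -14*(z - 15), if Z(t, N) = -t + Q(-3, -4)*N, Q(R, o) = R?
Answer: -294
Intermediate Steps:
Z(t, N) = -t - 3*N
z = 36 (z = (-1*3 - 3*2)*(-3 - 1) = (-3 - 6)*(-4) = -9*(-4) = 36)
-14*(z - 15) = -14*(36 - 15) = -14*21 = -294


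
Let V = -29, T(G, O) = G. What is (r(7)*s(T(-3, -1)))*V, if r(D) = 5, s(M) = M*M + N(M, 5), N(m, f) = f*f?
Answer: -4930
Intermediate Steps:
N(m, f) = f²
s(M) = 25 + M² (s(M) = M*M + 5² = M² + 25 = 25 + M²)
(r(7)*s(T(-3, -1)))*V = (5*(25 + (-3)²))*(-29) = (5*(25 + 9))*(-29) = (5*34)*(-29) = 170*(-29) = -4930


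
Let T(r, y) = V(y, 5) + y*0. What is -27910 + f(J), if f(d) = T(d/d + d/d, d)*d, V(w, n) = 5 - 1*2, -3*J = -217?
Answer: -27693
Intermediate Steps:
J = 217/3 (J = -⅓*(-217) = 217/3 ≈ 72.333)
V(w, n) = 3 (V(w, n) = 5 - 2 = 3)
T(r, y) = 3 (T(r, y) = 3 + y*0 = 3 + 0 = 3)
f(d) = 3*d
-27910 + f(J) = -27910 + 3*(217/3) = -27910 + 217 = -27693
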